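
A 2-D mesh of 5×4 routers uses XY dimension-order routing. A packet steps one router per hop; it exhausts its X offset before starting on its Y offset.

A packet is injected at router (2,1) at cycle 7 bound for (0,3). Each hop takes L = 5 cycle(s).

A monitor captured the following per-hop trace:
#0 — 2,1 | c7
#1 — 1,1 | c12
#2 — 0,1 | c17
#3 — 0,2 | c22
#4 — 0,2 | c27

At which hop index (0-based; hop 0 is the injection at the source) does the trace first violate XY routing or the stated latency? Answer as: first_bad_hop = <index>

first_bad_hop = 4

  1: Δx=-1 Δy=+0 Δt=5 [ok]
  2: Δx=-1 Δy=+0 Δt=5 [ok]
  3: Δx=+0 Δy=+1 Δt=5 [ok]
  4: Δx=+0 Δy=+0 Δt=5 [BAD: non-unit step]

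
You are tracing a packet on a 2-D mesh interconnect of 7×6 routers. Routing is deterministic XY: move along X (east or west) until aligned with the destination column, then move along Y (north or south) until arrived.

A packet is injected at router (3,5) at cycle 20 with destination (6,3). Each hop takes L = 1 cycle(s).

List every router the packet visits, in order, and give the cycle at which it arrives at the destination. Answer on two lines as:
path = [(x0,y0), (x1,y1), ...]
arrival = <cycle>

  0. router=(3,5) cycle=20 (inject)
  1. router=(4,5) cycle=21 dir=E
  2. router=(5,5) cycle=22 dir=E
  3. router=(6,5) cycle=23 dir=E
  4. router=(6,4) cycle=24 dir=S
  5. router=(6,3) cycle=25 dir=S

path = [(3,5), (4,5), (5,5), (6,5), (6,4), (6,3)]
arrival = 25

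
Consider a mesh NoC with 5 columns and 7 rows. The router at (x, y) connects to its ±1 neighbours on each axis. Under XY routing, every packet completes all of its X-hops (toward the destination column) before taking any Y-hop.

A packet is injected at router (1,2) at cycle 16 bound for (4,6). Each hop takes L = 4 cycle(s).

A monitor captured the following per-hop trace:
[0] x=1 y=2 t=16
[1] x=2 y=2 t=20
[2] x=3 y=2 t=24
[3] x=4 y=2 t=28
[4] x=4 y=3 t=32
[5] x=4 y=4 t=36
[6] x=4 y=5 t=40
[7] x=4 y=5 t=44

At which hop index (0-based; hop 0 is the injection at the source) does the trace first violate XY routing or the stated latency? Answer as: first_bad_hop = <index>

first_bad_hop = 7

[1] (+1,+0) / 4c ⇒ ok
[2] (+1,+0) / 4c ⇒ ok
[3] (+1,+0) / 4c ⇒ ok
[4] (+0,+1) / 4c ⇒ ok
[5] (+0,+1) / 4c ⇒ ok
[6] (+0,+1) / 4c ⇒ ok
[7] (+0,+0) / 4c ⇒ BAD: non-unit step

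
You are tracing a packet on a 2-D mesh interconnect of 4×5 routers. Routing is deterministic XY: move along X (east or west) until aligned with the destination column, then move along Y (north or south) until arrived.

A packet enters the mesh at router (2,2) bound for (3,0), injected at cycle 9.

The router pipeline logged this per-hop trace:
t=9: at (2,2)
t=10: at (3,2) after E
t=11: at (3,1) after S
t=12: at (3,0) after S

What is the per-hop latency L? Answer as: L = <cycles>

From hop 0 (9) to hop 1 (10): +1 cycles.
Each hop adds L, hence L = 1.

L = 1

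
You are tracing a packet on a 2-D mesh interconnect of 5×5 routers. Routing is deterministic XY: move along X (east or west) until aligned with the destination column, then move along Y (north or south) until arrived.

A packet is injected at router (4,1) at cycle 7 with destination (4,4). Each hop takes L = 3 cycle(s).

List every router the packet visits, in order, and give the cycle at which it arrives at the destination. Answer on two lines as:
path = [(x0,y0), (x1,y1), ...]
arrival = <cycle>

path = [(4,1), (4,2), (4,3), (4,4)]
arrival = 16

[0] x=4 y=1 t=7
[1] x=4 y=2 t=10 →N
[2] x=4 y=3 t=13 →N
[3] x=4 y=4 t=16 →N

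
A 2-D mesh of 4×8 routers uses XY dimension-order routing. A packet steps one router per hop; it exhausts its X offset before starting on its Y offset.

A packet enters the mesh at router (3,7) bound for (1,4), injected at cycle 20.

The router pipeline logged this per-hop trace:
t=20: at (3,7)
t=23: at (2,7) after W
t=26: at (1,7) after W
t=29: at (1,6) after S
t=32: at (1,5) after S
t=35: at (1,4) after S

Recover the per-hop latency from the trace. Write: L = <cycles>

From hop 0 (20) to hop 1 (23): +3 cycles.
Per-hop latency L = Δcyc = 3.

L = 3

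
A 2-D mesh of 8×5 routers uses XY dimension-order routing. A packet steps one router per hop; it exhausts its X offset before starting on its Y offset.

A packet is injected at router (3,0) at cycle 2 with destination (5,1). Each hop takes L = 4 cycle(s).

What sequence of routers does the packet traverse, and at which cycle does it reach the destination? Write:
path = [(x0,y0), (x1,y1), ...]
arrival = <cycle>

  0. router=(3,0) cycle=2 (inject)
  1. router=(4,0) cycle=6 dir=E
  2. router=(5,0) cycle=10 dir=E
  3. router=(5,1) cycle=14 dir=N

path = [(3,0), (4,0), (5,0), (5,1)]
arrival = 14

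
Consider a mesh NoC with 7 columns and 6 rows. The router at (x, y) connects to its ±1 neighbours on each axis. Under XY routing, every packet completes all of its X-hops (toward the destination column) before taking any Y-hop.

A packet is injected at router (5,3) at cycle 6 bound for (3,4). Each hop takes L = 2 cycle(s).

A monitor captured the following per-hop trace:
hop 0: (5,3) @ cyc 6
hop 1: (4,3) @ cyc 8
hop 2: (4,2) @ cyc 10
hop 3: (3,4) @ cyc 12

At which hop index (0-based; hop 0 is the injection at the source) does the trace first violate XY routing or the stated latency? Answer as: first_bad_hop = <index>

first_bad_hop = 2

  1: Δx=-1 Δy=+0 Δt=2 [ok]
  2: Δx=+0 Δy=-1 Δt=2 [BAD: Y-move but x=4≠3]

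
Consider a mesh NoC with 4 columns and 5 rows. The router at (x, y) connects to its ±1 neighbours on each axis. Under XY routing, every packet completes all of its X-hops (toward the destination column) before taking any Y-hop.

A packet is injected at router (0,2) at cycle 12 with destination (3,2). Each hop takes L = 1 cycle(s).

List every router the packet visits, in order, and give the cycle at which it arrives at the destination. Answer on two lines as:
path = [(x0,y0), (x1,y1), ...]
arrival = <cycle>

hop 0: (0,2) @ cyc 12
hop 1: (1,2) @ cyc 13  [E]
hop 2: (2,2) @ cyc 14  [E]
hop 3: (3,2) @ cyc 15  [E]

path = [(0,2), (1,2), (2,2), (3,2)]
arrival = 15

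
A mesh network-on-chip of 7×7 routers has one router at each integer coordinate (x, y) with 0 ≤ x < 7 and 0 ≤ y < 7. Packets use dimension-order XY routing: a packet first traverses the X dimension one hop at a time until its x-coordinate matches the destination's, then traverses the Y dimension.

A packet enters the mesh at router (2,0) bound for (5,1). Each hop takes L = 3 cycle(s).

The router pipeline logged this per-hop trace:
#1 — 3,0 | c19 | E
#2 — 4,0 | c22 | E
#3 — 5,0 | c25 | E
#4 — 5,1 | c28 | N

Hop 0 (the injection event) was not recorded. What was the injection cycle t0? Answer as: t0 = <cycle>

Hop 1 reached at cycle 19; hop k is at t0 + k·L.
Therefore t0 = 19 − L = 16.

t0 = 16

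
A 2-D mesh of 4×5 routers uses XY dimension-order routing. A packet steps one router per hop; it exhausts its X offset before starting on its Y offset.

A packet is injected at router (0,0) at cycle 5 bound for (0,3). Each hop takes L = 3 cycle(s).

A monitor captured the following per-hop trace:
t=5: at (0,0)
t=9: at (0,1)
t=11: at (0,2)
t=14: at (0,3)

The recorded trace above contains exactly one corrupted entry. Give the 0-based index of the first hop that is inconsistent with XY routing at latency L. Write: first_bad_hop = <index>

hop 1: step (+0,+1), +4 cyc — BAD: Δcyc=4≠L

first_bad_hop = 1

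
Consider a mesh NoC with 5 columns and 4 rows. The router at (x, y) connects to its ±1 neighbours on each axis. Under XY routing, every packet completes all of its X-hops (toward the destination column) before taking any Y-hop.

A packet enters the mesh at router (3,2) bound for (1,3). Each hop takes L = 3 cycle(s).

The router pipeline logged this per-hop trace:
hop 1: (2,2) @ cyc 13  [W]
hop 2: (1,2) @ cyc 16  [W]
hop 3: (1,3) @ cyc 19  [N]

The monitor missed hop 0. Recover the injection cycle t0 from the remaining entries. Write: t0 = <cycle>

t0 = 10

Hop 1 reached at cycle 13; hop k is at t0 + k·L.
t0 = cyc[1] − L = 13 − 3 = 10.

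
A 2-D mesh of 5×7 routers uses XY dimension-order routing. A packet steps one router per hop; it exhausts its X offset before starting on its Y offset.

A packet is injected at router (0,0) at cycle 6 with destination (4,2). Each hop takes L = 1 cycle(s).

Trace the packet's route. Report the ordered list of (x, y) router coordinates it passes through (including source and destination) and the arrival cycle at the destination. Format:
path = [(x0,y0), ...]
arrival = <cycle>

#0 — 0,0 | c6
#1 — 1,0 | c7 | E
#2 — 2,0 | c8 | E
#3 — 3,0 | c9 | E
#4 — 4,0 | c10 | E
#5 — 4,1 | c11 | N
#6 — 4,2 | c12 | N

path = [(0,0), (1,0), (2,0), (3,0), (4,0), (4,1), (4,2)]
arrival = 12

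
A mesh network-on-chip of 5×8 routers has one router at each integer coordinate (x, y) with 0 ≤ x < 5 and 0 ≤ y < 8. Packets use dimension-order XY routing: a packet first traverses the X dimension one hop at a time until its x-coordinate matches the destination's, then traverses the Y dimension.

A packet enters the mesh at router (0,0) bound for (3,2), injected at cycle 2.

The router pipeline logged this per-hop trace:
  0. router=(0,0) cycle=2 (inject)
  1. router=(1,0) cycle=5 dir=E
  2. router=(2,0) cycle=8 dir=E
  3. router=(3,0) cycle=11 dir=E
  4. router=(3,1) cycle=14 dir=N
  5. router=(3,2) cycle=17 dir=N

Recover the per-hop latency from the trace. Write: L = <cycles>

L = 3

cyc[1] − cyc[0] = 5 − 2 = 3.
One hop costs L cycles, so L = 3.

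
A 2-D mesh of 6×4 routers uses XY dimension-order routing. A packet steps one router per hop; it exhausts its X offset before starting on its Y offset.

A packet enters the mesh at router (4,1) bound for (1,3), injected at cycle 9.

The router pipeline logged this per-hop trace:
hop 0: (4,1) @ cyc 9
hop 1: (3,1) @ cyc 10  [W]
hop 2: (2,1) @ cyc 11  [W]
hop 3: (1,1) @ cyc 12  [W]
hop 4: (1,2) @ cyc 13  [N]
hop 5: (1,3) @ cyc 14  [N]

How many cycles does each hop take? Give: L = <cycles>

L = 1

Between hops 0 and 1 the cycle counter advances 10 − 9 = 1.
One hop costs L cycles, so L = 1.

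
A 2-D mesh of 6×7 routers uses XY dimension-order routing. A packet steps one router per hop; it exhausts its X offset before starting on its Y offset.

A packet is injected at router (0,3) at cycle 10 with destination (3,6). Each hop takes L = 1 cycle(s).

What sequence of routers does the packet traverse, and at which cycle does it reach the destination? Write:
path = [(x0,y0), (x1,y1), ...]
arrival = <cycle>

path = [(0,3), (1,3), (2,3), (3,3), (3,4), (3,5), (3,6)]
arrival = 16

[0] x=0 y=3 t=10
[1] x=1 y=3 t=11 →E
[2] x=2 y=3 t=12 →E
[3] x=3 y=3 t=13 →E
[4] x=3 y=4 t=14 →N
[5] x=3 y=5 t=15 →N
[6] x=3 y=6 t=16 →N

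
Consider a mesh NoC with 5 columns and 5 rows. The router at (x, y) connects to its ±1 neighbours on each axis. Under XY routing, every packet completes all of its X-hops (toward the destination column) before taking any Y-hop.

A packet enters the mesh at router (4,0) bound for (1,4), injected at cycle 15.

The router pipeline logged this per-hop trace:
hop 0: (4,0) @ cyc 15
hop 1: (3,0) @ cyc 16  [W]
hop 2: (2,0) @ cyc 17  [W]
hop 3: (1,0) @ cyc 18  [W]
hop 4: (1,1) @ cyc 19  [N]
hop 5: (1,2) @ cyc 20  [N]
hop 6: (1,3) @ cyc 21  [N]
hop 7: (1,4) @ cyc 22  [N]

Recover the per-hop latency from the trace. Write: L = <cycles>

L = 1

Δcyc across hop 0→1: 16 − 15 = 1.
That increment is L by definition: L = 1.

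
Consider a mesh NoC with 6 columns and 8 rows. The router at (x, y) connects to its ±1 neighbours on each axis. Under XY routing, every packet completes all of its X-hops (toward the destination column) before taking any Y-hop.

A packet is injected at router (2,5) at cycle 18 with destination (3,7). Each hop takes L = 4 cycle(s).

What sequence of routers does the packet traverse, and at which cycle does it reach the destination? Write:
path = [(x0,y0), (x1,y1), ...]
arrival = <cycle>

path = [(2,5), (3,5), (3,6), (3,7)]
arrival = 30

t=18: at (2,5)
t=22: at (3,5) after E
t=26: at (3,6) after N
t=30: at (3,7) after N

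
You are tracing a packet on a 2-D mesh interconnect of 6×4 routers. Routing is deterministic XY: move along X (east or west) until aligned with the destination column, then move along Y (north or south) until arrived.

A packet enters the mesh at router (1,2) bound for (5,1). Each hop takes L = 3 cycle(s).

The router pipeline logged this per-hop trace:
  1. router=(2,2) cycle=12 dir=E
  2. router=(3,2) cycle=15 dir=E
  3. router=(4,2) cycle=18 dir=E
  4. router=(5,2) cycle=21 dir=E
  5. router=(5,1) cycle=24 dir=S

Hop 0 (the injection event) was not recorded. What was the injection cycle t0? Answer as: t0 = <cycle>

At hop 1 the cycle is 12; in general cyc_k = t0 + kL.
t0 = cyc[1] − L = 12 − 3 = 9.

t0 = 9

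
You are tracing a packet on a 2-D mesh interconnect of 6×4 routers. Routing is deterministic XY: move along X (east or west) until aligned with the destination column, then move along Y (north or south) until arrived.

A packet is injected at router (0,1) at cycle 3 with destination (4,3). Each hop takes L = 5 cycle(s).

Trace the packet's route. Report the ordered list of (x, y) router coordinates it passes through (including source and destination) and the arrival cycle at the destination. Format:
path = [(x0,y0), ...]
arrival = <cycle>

path = [(0,1), (1,1), (2,1), (3,1), (4,1), (4,2), (4,3)]
arrival = 33

  0. router=(0,1) cycle=3 (inject)
  1. router=(1,1) cycle=8 dir=E
  2. router=(2,1) cycle=13 dir=E
  3. router=(3,1) cycle=18 dir=E
  4. router=(4,1) cycle=23 dir=E
  5. router=(4,2) cycle=28 dir=N
  6. router=(4,3) cycle=33 dir=N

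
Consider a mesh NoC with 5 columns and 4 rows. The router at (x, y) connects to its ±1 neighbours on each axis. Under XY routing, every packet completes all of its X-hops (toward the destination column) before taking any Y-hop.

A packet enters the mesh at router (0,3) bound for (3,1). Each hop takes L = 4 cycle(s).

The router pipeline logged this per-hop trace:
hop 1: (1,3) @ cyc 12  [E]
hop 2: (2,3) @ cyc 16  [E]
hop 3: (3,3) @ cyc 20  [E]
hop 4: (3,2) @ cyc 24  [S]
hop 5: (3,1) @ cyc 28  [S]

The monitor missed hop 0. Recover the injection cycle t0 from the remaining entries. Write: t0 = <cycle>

t0 = 8

At hop 1 the cycle is 12; in general cyc_k = t0 + kL.
So t0 = 12 − 1·4 = 8.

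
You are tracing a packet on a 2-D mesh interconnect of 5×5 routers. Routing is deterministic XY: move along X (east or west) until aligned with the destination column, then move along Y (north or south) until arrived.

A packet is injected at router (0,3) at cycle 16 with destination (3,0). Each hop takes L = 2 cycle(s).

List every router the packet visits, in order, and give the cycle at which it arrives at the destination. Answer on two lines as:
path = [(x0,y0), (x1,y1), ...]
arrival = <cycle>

[0] x=0 y=3 t=16
[1] x=1 y=3 t=18 →E
[2] x=2 y=3 t=20 →E
[3] x=3 y=3 t=22 →E
[4] x=3 y=2 t=24 →S
[5] x=3 y=1 t=26 →S
[6] x=3 y=0 t=28 →S

path = [(0,3), (1,3), (2,3), (3,3), (3,2), (3,1), (3,0)]
arrival = 28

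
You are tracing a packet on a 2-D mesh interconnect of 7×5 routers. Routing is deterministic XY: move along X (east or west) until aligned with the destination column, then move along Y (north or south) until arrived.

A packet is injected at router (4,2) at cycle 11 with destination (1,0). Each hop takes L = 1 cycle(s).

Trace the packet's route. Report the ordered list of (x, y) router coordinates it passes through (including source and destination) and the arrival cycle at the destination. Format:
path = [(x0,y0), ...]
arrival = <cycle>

#0 — 4,2 | c11
#1 — 3,2 | c12 | W
#2 — 2,2 | c13 | W
#3 — 1,2 | c14 | W
#4 — 1,1 | c15 | S
#5 — 1,0 | c16 | S

path = [(4,2), (3,2), (2,2), (1,2), (1,1), (1,0)]
arrival = 16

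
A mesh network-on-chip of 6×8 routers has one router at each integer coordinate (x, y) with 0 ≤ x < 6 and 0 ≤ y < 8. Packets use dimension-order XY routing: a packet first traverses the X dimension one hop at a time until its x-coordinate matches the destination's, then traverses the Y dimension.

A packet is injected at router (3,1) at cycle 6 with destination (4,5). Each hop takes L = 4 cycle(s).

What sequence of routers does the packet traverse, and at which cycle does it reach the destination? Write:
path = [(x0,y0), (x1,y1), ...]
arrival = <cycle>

path = [(3,1), (4,1), (4,2), (4,3), (4,4), (4,5)]
arrival = 26

t=6: at (3,1)
t=10: at (4,1) after E
t=14: at (4,2) after N
t=18: at (4,3) after N
t=22: at (4,4) after N
t=26: at (4,5) after N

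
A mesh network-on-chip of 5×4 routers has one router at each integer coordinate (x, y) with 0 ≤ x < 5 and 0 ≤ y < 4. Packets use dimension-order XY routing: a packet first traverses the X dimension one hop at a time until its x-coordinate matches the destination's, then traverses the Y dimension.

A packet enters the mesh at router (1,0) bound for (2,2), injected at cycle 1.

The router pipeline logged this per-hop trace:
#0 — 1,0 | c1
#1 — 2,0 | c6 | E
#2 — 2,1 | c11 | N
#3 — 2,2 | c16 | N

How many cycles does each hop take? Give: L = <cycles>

L = 5

Between hops 0 and 1 the cycle counter advances 6 − 1 = 5.
That increment is L by definition: L = 5.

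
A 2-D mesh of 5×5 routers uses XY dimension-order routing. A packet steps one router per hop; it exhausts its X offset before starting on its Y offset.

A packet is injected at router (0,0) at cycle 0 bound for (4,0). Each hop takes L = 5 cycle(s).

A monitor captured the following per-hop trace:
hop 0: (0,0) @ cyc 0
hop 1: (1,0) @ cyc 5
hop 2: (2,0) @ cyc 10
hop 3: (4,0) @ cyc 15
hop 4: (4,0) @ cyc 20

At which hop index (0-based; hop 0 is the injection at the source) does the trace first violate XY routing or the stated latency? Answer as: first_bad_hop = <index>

first_bad_hop = 3

check 1→ d=(1,0) cyc+5: ok
check 2→ d=(1,0) cyc+5: ok
check 3→ d=(2,0) cyc+5: BAD: non-unit step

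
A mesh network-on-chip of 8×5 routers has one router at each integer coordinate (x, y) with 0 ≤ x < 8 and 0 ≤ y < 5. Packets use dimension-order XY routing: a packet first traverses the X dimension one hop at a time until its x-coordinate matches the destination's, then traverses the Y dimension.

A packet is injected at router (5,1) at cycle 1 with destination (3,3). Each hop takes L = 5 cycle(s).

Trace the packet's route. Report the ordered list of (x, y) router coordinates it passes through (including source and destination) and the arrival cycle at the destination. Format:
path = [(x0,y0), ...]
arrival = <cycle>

[0] x=5 y=1 t=1
[1] x=4 y=1 t=6 →W
[2] x=3 y=1 t=11 →W
[3] x=3 y=2 t=16 →N
[4] x=3 y=3 t=21 →N

path = [(5,1), (4,1), (3,1), (3,2), (3,3)]
arrival = 21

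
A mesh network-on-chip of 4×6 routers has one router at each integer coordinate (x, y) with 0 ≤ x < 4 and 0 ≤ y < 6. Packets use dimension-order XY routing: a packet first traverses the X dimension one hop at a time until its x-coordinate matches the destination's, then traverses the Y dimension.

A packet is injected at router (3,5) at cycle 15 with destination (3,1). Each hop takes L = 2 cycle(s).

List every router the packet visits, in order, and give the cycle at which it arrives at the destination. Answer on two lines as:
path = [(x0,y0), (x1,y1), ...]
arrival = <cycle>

path = [(3,5), (3,4), (3,3), (3,2), (3,1)]
arrival = 23

src (3,5)  cyc=15
S→(3,4)  cyc=17
S→(3,3)  cyc=19
S→(3,2)  cyc=21
S→(3,1)  cyc=23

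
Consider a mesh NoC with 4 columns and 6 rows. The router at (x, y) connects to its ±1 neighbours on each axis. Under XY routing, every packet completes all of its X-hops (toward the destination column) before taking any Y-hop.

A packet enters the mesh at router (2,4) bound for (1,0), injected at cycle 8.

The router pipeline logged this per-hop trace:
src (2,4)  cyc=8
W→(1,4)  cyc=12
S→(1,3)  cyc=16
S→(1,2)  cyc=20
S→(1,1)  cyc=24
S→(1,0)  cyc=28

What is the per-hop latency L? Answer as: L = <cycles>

L = 4

From hop 0 (8) to hop 1 (12): +4 cycles.
Each hop adds L, hence L = 4.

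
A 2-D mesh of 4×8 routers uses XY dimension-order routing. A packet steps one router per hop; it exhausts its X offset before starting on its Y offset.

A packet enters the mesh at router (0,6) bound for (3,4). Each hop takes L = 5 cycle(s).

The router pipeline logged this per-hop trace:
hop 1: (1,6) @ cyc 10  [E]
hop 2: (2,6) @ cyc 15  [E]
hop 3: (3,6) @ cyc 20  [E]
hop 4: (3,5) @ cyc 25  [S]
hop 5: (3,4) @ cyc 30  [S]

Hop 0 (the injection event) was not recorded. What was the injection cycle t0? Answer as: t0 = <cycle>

t0 = 5

At hop 1 the cycle is 10; in general cyc_k = t0 + kL.
Therefore t0 = 10 − L = 5.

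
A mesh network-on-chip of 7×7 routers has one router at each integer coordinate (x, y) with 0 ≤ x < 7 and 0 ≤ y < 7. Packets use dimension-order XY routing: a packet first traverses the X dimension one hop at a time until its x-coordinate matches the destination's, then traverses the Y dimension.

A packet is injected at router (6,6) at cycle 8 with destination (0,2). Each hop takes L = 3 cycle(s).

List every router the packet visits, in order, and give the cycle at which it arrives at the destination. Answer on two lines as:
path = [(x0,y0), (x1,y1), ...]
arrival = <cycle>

[0] x=6 y=6 t=8
[1] x=5 y=6 t=11 →W
[2] x=4 y=6 t=14 →W
[3] x=3 y=6 t=17 →W
[4] x=2 y=6 t=20 →W
[5] x=1 y=6 t=23 →W
[6] x=0 y=6 t=26 →W
[7] x=0 y=5 t=29 →S
[8] x=0 y=4 t=32 →S
[9] x=0 y=3 t=35 →S
[10] x=0 y=2 t=38 →S

path = [(6,6), (5,6), (4,6), (3,6), (2,6), (1,6), (0,6), (0,5), (0,4), (0,3), (0,2)]
arrival = 38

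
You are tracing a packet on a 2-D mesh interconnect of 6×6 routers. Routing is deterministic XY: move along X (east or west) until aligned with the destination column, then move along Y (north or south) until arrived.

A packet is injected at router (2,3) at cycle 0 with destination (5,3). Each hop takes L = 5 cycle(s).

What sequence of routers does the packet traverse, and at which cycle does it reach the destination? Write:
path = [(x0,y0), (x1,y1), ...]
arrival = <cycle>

  0. router=(2,3) cycle=0 (inject)
  1. router=(3,3) cycle=5 dir=E
  2. router=(4,3) cycle=10 dir=E
  3. router=(5,3) cycle=15 dir=E

path = [(2,3), (3,3), (4,3), (5,3)]
arrival = 15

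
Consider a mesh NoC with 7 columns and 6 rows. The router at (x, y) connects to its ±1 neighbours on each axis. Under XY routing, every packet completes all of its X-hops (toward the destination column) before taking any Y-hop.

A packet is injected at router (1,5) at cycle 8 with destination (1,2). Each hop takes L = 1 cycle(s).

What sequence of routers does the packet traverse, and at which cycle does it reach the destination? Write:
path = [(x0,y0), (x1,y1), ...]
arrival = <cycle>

path = [(1,5), (1,4), (1,3), (1,2)]
arrival = 11

[0] x=1 y=5 t=8
[1] x=1 y=4 t=9 →S
[2] x=1 y=3 t=10 →S
[3] x=1 y=2 t=11 →S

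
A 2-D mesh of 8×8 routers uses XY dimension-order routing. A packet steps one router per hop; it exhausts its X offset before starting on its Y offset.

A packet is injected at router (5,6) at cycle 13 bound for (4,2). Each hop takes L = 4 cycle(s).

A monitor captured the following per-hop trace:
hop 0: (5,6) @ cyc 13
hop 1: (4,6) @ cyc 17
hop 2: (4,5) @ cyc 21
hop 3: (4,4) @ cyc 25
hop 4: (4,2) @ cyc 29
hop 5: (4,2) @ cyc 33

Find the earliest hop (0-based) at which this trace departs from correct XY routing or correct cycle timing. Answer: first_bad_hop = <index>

first_bad_hop = 4

  1: Δx=-1 Δy=+0 Δt=4 [ok]
  2: Δx=+0 Δy=-1 Δt=4 [ok]
  3: Δx=+0 Δy=-1 Δt=4 [ok]
  4: Δx=+0 Δy=-2 Δt=4 [BAD: non-unit step]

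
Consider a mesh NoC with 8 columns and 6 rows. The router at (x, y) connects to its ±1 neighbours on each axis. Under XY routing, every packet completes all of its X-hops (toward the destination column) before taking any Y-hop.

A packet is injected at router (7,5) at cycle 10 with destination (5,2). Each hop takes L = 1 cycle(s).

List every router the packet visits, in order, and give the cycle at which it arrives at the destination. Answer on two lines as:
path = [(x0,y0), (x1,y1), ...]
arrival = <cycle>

path = [(7,5), (6,5), (5,5), (5,4), (5,3), (5,2)]
arrival = 15

[0] x=7 y=5 t=10
[1] x=6 y=5 t=11 →W
[2] x=5 y=5 t=12 →W
[3] x=5 y=4 t=13 →S
[4] x=5 y=3 t=14 →S
[5] x=5 y=2 t=15 →S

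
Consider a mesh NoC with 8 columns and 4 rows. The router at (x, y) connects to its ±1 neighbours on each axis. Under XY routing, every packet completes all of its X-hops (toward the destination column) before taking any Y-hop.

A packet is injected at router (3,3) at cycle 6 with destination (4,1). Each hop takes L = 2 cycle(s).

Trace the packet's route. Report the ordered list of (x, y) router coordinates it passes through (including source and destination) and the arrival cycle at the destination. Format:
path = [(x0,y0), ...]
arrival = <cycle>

  0. router=(3,3) cycle=6 (inject)
  1. router=(4,3) cycle=8 dir=E
  2. router=(4,2) cycle=10 dir=S
  3. router=(4,1) cycle=12 dir=S

path = [(3,3), (4,3), (4,2), (4,1)]
arrival = 12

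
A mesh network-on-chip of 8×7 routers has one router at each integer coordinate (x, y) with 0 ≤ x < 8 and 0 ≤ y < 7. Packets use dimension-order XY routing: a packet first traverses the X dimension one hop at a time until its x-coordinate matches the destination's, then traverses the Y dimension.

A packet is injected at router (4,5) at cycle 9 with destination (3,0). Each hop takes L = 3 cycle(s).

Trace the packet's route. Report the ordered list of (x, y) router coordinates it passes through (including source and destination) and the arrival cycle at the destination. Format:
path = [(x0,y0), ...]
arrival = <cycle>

path = [(4,5), (3,5), (3,4), (3,3), (3,2), (3,1), (3,0)]
arrival = 27

[0] x=4 y=5 t=9
[1] x=3 y=5 t=12 →W
[2] x=3 y=4 t=15 →S
[3] x=3 y=3 t=18 →S
[4] x=3 y=2 t=21 →S
[5] x=3 y=1 t=24 →S
[6] x=3 y=0 t=27 →S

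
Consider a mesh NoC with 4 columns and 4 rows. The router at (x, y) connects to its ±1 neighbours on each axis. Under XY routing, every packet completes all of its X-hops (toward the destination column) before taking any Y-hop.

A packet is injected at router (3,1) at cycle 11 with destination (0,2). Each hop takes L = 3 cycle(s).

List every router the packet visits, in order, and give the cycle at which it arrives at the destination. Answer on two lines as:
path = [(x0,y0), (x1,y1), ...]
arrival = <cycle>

[0] x=3 y=1 t=11
[1] x=2 y=1 t=14 →W
[2] x=1 y=1 t=17 →W
[3] x=0 y=1 t=20 →W
[4] x=0 y=2 t=23 →N

path = [(3,1), (2,1), (1,1), (0,1), (0,2)]
arrival = 23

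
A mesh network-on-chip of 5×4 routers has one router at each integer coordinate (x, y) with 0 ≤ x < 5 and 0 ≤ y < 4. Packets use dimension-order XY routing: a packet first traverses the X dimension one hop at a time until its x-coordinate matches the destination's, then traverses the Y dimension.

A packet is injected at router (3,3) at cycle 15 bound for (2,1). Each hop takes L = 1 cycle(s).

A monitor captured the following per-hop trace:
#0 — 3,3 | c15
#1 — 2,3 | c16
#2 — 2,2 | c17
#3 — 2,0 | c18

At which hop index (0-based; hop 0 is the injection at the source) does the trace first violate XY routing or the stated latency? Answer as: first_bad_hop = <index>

first_bad_hop = 3

hop 1: step (-1,+0), +1 cyc — ok
hop 2: step (+0,-1), +1 cyc — ok
hop 3: step (+0,-2), +1 cyc — BAD: non-unit step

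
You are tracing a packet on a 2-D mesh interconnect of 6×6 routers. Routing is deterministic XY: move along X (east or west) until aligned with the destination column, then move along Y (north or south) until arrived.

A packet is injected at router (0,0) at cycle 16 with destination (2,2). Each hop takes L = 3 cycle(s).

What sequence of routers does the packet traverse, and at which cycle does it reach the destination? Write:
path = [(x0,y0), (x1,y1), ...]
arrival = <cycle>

path = [(0,0), (1,0), (2,0), (2,1), (2,2)]
arrival = 28

[0] x=0 y=0 t=16
[1] x=1 y=0 t=19 →E
[2] x=2 y=0 t=22 →E
[3] x=2 y=1 t=25 →N
[4] x=2 y=2 t=28 →N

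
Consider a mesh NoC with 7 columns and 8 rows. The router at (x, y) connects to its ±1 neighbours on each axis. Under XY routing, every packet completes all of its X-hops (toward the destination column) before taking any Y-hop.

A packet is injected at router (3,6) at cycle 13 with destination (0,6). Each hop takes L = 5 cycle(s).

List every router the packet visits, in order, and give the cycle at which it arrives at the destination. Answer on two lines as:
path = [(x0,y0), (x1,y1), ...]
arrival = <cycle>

  0. router=(3,6) cycle=13 (inject)
  1. router=(2,6) cycle=18 dir=W
  2. router=(1,6) cycle=23 dir=W
  3. router=(0,6) cycle=28 dir=W

path = [(3,6), (2,6), (1,6), (0,6)]
arrival = 28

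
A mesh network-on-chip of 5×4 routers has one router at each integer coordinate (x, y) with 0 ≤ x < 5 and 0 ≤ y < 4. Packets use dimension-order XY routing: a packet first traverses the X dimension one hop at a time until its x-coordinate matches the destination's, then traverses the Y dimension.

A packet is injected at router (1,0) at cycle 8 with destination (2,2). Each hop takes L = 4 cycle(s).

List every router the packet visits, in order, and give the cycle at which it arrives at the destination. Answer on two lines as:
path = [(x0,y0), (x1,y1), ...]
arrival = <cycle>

path = [(1,0), (2,0), (2,1), (2,2)]
arrival = 20

#0 — 1,0 | c8
#1 — 2,0 | c12 | E
#2 — 2,1 | c16 | N
#3 — 2,2 | c20 | N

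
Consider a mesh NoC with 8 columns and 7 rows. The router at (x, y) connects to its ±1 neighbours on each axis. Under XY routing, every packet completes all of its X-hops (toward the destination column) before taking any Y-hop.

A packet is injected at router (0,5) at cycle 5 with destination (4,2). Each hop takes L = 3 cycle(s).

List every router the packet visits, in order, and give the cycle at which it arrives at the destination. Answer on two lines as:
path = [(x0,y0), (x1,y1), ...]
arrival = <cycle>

path = [(0,5), (1,5), (2,5), (3,5), (4,5), (4,4), (4,3), (4,2)]
arrival = 26

[0] x=0 y=5 t=5
[1] x=1 y=5 t=8 →E
[2] x=2 y=5 t=11 →E
[3] x=3 y=5 t=14 →E
[4] x=4 y=5 t=17 →E
[5] x=4 y=4 t=20 →S
[6] x=4 y=3 t=23 →S
[7] x=4 y=2 t=26 →S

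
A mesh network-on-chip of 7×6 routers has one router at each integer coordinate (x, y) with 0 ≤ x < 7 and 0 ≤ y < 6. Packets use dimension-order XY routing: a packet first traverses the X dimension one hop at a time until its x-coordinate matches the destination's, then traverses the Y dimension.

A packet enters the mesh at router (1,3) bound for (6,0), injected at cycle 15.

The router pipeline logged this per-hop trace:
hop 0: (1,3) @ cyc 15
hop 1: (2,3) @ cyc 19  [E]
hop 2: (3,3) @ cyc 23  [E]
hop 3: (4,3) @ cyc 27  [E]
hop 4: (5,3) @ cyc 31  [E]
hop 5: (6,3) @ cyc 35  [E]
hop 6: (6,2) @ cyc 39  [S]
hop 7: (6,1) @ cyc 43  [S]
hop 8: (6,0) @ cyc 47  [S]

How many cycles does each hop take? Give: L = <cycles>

Δcyc across hop 0→1: 19 − 15 = 4.
Each hop adds L, hence L = 4.

L = 4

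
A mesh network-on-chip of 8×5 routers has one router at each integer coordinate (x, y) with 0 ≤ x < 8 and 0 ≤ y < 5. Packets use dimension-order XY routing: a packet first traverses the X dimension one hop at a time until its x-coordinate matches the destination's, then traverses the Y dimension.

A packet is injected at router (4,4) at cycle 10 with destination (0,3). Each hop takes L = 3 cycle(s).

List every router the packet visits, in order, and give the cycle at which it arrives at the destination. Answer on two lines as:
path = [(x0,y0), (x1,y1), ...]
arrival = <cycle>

hop 0: (4,4) @ cyc 10
hop 1: (3,4) @ cyc 13  [W]
hop 2: (2,4) @ cyc 16  [W]
hop 3: (1,4) @ cyc 19  [W]
hop 4: (0,4) @ cyc 22  [W]
hop 5: (0,3) @ cyc 25  [S]

path = [(4,4), (3,4), (2,4), (1,4), (0,4), (0,3)]
arrival = 25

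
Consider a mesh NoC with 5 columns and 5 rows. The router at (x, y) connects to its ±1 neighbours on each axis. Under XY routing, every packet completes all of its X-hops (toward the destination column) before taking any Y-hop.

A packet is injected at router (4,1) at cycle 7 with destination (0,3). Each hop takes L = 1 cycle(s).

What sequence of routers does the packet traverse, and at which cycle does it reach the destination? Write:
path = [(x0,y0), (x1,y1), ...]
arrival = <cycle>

path = [(4,1), (3,1), (2,1), (1,1), (0,1), (0,2), (0,3)]
arrival = 13

t=7: at (4,1)
t=8: at (3,1) after W
t=9: at (2,1) after W
t=10: at (1,1) after W
t=11: at (0,1) after W
t=12: at (0,2) after N
t=13: at (0,3) after N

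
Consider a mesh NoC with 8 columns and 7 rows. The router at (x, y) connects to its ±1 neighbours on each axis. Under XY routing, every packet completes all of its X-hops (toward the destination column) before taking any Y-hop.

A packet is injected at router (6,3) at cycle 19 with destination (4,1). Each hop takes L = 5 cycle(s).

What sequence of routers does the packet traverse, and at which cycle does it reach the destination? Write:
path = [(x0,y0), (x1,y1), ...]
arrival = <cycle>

path = [(6,3), (5,3), (4,3), (4,2), (4,1)]
arrival = 39

hop 0: (6,3) @ cyc 19
hop 1: (5,3) @ cyc 24  [W]
hop 2: (4,3) @ cyc 29  [W]
hop 3: (4,2) @ cyc 34  [S]
hop 4: (4,1) @ cyc 39  [S]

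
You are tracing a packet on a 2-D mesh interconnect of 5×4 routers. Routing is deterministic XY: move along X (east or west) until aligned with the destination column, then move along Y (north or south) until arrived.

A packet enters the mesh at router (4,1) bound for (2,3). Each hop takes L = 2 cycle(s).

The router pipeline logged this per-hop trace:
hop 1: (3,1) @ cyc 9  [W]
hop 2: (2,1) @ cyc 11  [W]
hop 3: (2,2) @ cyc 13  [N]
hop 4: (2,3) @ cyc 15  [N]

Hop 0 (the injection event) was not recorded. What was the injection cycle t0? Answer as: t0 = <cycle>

cyc[1] = 9 and cyc[k] = t0 + k·L for every k.
Subtract one hop: t0 = 9 − 2 = 7.

t0 = 7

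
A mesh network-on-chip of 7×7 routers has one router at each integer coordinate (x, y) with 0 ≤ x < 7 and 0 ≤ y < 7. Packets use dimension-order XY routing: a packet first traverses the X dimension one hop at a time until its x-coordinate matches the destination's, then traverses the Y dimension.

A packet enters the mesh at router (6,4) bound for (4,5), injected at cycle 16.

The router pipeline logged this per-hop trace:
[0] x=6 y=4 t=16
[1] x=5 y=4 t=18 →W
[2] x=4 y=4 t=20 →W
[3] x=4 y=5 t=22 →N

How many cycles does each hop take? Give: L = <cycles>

L = 2

Between hops 0 and 1 the cycle counter advances 18 − 16 = 2.
That increment is L by definition: L = 2.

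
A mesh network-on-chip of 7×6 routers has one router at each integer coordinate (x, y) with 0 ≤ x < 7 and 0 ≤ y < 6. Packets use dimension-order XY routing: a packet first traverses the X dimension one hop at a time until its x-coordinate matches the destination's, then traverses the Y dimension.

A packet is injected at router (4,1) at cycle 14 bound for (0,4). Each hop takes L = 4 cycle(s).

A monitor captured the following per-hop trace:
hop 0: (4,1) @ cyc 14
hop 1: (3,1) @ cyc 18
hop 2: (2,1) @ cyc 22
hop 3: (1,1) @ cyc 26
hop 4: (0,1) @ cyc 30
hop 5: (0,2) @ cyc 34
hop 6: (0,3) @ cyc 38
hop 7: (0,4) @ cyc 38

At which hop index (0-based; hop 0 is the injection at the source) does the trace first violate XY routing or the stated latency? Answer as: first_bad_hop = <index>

check 1→ d=(-1,0) cyc+4: ok
check 2→ d=(-1,0) cyc+4: ok
check 3→ d=(-1,0) cyc+4: ok
check 4→ d=(-1,0) cyc+4: ok
check 5→ d=(0,1) cyc+4: ok
check 6→ d=(0,1) cyc+4: ok
check 7→ d=(0,1) cyc+0: BAD: Δcyc=0≠L

first_bad_hop = 7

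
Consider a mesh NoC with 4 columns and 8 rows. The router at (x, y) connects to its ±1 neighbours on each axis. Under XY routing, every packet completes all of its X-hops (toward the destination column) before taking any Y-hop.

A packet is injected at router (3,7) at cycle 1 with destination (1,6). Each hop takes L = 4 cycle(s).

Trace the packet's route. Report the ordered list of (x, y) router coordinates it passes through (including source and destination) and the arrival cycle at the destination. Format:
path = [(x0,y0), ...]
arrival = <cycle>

path = [(3,7), (2,7), (1,7), (1,6)]
arrival = 13

[0] x=3 y=7 t=1
[1] x=2 y=7 t=5 →W
[2] x=1 y=7 t=9 →W
[3] x=1 y=6 t=13 →S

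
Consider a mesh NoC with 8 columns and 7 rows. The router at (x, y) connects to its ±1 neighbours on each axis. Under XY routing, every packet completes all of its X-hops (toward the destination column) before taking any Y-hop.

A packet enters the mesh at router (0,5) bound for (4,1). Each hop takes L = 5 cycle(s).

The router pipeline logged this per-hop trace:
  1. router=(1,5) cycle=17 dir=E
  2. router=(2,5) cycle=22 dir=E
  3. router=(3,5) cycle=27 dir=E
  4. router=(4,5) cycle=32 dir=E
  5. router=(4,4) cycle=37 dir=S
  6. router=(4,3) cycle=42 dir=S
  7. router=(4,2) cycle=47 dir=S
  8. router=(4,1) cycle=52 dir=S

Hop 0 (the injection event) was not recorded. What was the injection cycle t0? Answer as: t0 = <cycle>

t0 = 12

Hop 1 reached at cycle 17; hop k is at t0 + k·L.
Therefore t0 = 17 − L = 12.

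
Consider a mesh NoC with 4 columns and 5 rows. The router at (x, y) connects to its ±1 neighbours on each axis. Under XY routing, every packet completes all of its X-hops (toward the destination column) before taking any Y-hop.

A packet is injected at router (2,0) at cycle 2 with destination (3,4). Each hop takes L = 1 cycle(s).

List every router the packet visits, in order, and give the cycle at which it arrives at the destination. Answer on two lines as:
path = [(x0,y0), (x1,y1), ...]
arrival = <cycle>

path = [(2,0), (3,0), (3,1), (3,2), (3,3), (3,4)]
arrival = 7

#0 — 2,0 | c2
#1 — 3,0 | c3 | E
#2 — 3,1 | c4 | N
#3 — 3,2 | c5 | N
#4 — 3,3 | c6 | N
#5 — 3,4 | c7 | N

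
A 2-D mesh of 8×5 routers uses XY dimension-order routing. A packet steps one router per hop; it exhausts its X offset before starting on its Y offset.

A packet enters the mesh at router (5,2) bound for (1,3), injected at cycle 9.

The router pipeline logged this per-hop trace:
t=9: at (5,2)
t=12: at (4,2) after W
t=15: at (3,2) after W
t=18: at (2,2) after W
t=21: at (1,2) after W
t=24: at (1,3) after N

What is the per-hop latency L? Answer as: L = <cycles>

From hop 0 (9) to hop 1 (12): +3 cycles.
Each hop adds L, hence L = 3.

L = 3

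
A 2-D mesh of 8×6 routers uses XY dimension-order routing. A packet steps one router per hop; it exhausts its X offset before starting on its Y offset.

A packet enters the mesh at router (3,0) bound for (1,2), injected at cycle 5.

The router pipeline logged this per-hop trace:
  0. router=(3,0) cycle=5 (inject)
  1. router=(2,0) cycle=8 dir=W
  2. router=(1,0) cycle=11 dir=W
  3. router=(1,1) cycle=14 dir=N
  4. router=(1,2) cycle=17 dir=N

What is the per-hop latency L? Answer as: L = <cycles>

L = 3

cyc[1] − cyc[0] = 8 − 5 = 3.
Per-hop latency L = Δcyc = 3.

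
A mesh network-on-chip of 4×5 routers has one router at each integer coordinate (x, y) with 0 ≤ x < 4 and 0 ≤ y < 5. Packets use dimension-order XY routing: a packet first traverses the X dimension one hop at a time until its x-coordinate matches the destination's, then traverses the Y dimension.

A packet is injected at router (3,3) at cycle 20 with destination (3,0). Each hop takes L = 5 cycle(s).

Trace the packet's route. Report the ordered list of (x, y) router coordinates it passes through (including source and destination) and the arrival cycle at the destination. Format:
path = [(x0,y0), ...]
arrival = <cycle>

path = [(3,3), (3,2), (3,1), (3,0)]
arrival = 35

hop 0: (3,3) @ cyc 20
hop 1: (3,2) @ cyc 25  [S]
hop 2: (3,1) @ cyc 30  [S]
hop 3: (3,0) @ cyc 35  [S]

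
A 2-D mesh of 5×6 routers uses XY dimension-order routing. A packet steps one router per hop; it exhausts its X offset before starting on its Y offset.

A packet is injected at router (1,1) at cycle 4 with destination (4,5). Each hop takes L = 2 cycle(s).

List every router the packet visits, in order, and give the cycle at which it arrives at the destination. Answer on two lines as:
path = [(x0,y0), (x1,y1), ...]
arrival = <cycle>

  0. router=(1,1) cycle=4 (inject)
  1. router=(2,1) cycle=6 dir=E
  2. router=(3,1) cycle=8 dir=E
  3. router=(4,1) cycle=10 dir=E
  4. router=(4,2) cycle=12 dir=N
  5. router=(4,3) cycle=14 dir=N
  6. router=(4,4) cycle=16 dir=N
  7. router=(4,5) cycle=18 dir=N

path = [(1,1), (2,1), (3,1), (4,1), (4,2), (4,3), (4,4), (4,5)]
arrival = 18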